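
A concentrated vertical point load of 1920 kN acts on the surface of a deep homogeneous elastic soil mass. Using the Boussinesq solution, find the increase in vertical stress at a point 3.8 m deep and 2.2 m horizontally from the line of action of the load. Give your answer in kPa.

Boussinesq vertical stress below a point load on an elastic half-space:
Δσ_z = 3P/(2πz²) · [1 + (r/z)²]^(−5/2)
r/z = 2.2/3.8 = 0.57895; [1+(r/z)²]^(−5/2) = 0.48546.
Δσ_z = 3×1920/(2π×3.8²) × 0.48546 = 63.486 × 0.48546 = 30.82 kPa

Δσ_z ≈ 30.8 kPa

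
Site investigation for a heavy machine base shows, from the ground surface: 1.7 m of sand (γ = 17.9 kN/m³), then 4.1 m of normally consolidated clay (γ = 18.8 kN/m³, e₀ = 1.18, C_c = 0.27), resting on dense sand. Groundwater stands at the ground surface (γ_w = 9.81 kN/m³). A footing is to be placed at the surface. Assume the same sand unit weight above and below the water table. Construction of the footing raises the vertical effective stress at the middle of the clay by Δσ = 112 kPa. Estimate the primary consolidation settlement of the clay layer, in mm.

Mid-depth of clay below the ground surface: z = 1.7 + 4.1/2 = 3.75 m.
Total vertical stress at mid-clay: σ_v = 17.9×1.7 + 18.8×2.05 = 68.97 kPa.
Pore pressure: u = 9.81×(3.75 − 0) = 36.788 kPa.
Initial effective stress: σ'_0 = σ_v − u = 68.97 − 36.788 = 32.182 kPa.
Final effective stress: σ'_f = σ'_0 + Δσ = 32.182 + 112 = 144.18 kPa.
Normally consolidated clay, so the full stress increment lies on the virgin compression line:
S_c = C_c·H/(1+e₀)·log₁₀(σ'_f/σ'_0) = 0.27×4.1/(1+1.18)×log₁₀(144.18/32.182)
    = 0.5078 × 0.65129 = 0.3307 m

S_c ≈ 331 mm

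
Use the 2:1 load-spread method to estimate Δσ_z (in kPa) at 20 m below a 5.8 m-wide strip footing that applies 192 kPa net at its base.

By the 2:1 method the load spreads at 1 horizontal : 2 vertical, so at depth z the loaded area has grown by z in each plan dimension:
Δσ = qB/(B+z) = 192×5.8/(5.8+20) = 43.163 kPa

Δσ_z ≈ 43.2 kPa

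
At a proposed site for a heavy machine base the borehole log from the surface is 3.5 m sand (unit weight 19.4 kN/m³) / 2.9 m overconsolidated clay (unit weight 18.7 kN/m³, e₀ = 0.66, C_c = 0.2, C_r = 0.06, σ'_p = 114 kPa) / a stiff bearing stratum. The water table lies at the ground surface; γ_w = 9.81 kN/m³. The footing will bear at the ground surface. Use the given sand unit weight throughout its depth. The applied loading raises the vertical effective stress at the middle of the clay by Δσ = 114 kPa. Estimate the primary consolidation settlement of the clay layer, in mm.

S_c ≈ 92.7 mm

Mid-depth of clay below the ground surface: z = 3.5 + 2.9/2 = 4.95 m.
Total vertical stress at mid-clay: σ_v = 19.4×3.5 + 18.7×1.45 = 95.015 kPa.
Pore pressure: u = 9.81×(4.95 − 0) = 48.56 kPa.
Initial effective stress: σ'_0 = σ_v − u = 95.015 − 48.56 = 46.455 kPa.
Final effective stress: σ'_f = 46.455 + 114 = 160.45 kPa.
σ'_f = 160.45 > σ'_p = 114 kPa, so the stress path crosses the preconsolidation pressure — recompression up to σ'_p, then virgin compression beyond:
S_c = H/(1+e₀)·[C_r·log₁₀(σ'_p/σ'_0) + C_c·log₁₀(σ'_f/σ'_p)]
    = 2.9/1.66 × [0.06×log₁₀(114/46.455) + 0.2×log₁₀(160.45/114)]
    = 1.747 × [0.023392 + 0.029687] = 0.09273 m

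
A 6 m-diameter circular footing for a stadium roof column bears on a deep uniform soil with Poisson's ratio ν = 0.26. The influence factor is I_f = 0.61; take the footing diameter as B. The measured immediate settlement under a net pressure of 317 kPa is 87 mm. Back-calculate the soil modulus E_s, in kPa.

E_s ≈ 12400 kPa

S_e = q·B·(1−ν²)/E_s · I_f  ⇒  E_s = q·B·(1−ν²)·I_f / S_e.
E_s = 317 × 6 × 0.9324 × 0.61 / 0.087 = 12430 kPa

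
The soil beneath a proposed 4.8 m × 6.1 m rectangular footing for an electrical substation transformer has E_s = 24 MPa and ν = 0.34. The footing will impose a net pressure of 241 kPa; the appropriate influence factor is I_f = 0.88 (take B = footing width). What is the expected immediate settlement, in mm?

S_e ≈ 37.5 mm

Immediate (elastic) settlement: S_e = q·B·(1−ν²)/E_s · I_f.
E_s = 24 MPa = 24000 kPa.
S_e = 241 × 4.8 × (1 − 0.34²) / 24000 × 0.88
    = 241 × 4.8 × 0.8844 / 24000 × 0.88
    = 0.03751 m = 37.51 mm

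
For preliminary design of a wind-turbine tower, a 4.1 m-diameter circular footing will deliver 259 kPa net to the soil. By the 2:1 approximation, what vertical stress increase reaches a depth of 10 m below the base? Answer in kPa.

Δσ_z ≈ 21.9 kPa

By the 2:1 method the load spreads at 1 horizontal : 2 vertical, so at depth z the loaded area has grown by z in each plan dimension:
Δσ ≈ qD²/(D+z)² = 259×4.1²/(4.1+10)² = 21.899 kPa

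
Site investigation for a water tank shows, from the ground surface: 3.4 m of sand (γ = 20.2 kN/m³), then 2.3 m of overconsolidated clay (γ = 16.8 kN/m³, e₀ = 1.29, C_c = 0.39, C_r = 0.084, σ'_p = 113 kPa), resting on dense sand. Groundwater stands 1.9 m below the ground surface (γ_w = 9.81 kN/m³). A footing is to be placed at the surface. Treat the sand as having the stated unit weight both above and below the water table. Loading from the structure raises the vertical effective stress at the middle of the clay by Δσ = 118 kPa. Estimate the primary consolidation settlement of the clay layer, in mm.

S_c ≈ 101 mm

Mid-depth of clay below the ground surface: z = 3.4 + 2.3/2 = 4.55 m.
Total vertical stress at mid-clay: σ_v = 20.2×3.4 + 16.8×1.15 = 88 kPa.
Pore pressure: u = 9.81×(4.55 − 1.9) = 25.997 kPa.
Initial effective stress: σ'_0 = σ_v − u = 88 − 25.997 = 62.003 kPa.
Final effective stress: σ'_f = 62.003 + 118 = 180 kPa.
σ'_f = 180 > σ'_p = 113 kPa, so the stress path crosses the preconsolidation pressure — recompression up to σ'_p, then virgin compression beyond:
S_c = H/(1+e₀)·[C_r·log₁₀(σ'_p/σ'_0) + C_c·log₁₀(σ'_f/σ'_p)]
    = 2.3/2.29 × [0.084×log₁₀(113/62.003) + 0.39×log₁₀(180/113)]
    = 1.0044 × [0.021896 + 0.078856] = 0.1012 m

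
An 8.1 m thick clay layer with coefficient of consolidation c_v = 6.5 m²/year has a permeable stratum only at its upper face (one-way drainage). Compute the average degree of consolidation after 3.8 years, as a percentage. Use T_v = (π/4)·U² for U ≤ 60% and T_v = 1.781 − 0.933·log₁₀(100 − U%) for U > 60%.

U ≈ 68 %

Drainage path length: H_d = H = 8.1 m (single drainage).
T_v = c_v·t/H_d² = 6.5×3.8/8.1² = 0.37647.
T_v = 0.37647 corresponds to the U > 60% branch:
U = 1 − 10^((1.781 − T_v)/0.933)/100 = 0.6798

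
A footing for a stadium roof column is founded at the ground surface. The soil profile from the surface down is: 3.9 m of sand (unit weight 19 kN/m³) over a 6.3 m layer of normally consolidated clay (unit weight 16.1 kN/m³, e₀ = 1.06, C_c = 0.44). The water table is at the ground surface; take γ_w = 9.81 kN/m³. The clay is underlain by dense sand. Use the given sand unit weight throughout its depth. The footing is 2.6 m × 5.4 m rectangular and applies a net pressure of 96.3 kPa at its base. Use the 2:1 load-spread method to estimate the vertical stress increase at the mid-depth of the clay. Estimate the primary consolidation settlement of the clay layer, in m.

Mid-depth of clay below the ground surface: z = 3.9 + 6.3/2 = 7.05 m.
Total vertical stress at mid-clay: σ_v = 19×3.9 + 16.1×3.15 = 124.81 kPa.
Pore pressure: u = 9.81×(7.05 − 0) = 69.16 kPa.
Initial effective stress: σ'_0 = σ_v − u = 124.81 − 69.16 = 55.65 kPa.
Stress increase at mid-clay by the 2:1 spreading method:
Δσ = qBL/((B+z)(L+z)) = 96.3×2.6×5.4/((2.6+7.05)(5.4+7.05)) = 11.254 kPa
Final effective stress: σ'_f = σ'_0 + Δσ = 55.65 + 11.254 = 66.904 kPa.
Normally consolidated clay, so the full stress increment lies on the virgin compression line:
S_c = C_c·H/(1+e₀)·log₁₀(σ'_f/σ'_0) = 0.44×6.3/(1+1.06)×log₁₀(66.904/55.65)
    = 1.3456 × 0.079987 = 0.1076 m

S_c ≈ 0.108 m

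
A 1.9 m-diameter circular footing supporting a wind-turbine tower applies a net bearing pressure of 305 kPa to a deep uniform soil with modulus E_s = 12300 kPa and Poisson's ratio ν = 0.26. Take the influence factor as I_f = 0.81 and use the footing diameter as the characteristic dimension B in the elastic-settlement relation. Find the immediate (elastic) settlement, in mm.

Immediate (elastic) settlement: S_e = q·B·(1−ν²)/E_s · I_f.
S_e = 305 × 1.9 × (1 − 0.26²) / 12300 × 0.81
    = 305 × 1.9 × 0.9324 / 12300 × 0.81
    = 0.03558 m = 35.58 mm

S_e ≈ 35.6 mm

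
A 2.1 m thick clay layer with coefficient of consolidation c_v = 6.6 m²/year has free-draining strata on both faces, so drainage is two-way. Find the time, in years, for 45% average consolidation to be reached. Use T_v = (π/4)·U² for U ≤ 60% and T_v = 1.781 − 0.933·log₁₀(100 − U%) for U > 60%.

Drainage path length: H_d = H/2 = 1.05 m (double drainage).
U ≤ 60%: T_v = (π/4)·U² = (π/4)×0.45² = 0.15904.
t = T_v·H_d²/c_v = 0.15904×1.05²/6.6 = 0.02657 years.

t ≈ 0.0266 years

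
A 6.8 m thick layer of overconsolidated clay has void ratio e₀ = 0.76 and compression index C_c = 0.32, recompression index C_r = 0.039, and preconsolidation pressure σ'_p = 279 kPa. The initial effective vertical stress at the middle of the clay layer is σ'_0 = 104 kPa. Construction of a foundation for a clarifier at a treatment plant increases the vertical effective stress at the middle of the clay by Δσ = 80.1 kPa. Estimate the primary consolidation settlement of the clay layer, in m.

Final effective stress: σ'_f = 104 + 80.1 = 184.1 kPa.
σ'_f = 184.1 ≤ σ'_p = 279 kPa, so the clay remains overconsolidated and only the recompression index applies:
S_c = C_r·H/(1+e₀)·log₁₀(σ'_f/σ'_0) = 0.039×6.8/1.76×log₁₀(184.1/104)
    = 0.15068 × 0.24802 = 0.03737 m

S_c ≈ 0.0374 m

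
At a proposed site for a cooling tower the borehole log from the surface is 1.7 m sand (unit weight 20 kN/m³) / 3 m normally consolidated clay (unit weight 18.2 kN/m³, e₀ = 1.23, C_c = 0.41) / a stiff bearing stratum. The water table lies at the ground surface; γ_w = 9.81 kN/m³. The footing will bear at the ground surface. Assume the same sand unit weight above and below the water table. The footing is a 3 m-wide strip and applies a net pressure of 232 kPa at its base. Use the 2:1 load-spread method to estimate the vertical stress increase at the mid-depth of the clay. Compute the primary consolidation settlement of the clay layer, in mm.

S_c ≈ 373 mm

Mid-depth of clay below the ground surface: z = 1.7 + 3/2 = 3.2 m.
Total vertical stress at mid-clay: σ_v = 20×1.7 + 18.2×1.5 = 61.3 kPa.
Pore pressure: u = 9.81×(3.2 − 0) = 31.392 kPa.
Initial effective stress: σ'_0 = σ_v − u = 61.3 − 31.392 = 29.908 kPa.
Stress increase at mid-clay by the 2:1 spreading method:
Δσ = qB/(B+z) = 232×3/(3+3.2) = 112.26 kPa
Final effective stress: σ'_f = σ'_0 + Δσ = 29.908 + 112.26 = 142.17 kPa.
Normally consolidated clay, so the full stress increment lies on the virgin compression line:
S_c = C_c·H/(1+e₀)·log₁₀(σ'_f/σ'_0) = 0.41×3/(1+1.23)×log₁₀(142.17/29.908)
    = 0.55157 × 0.67702 = 0.3734 m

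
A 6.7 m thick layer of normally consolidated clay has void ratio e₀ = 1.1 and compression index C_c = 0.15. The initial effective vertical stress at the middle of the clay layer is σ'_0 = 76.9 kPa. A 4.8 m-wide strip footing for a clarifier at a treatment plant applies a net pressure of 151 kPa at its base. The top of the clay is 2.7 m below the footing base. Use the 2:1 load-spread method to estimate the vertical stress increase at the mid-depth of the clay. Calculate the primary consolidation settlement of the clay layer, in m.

Mid-depth of clay below the footing base: z = 2.7 + 6.7/2 = 6.05 m.
Stress increase at mid-clay by the 2:1 spreading method:
Δσ = qB/(B+z) = 151×4.8/(4.8+6.05) = 66.802 kPa
Final effective stress: σ'_f = σ'_0 + Δσ = 76.9 + 66.802 = 143.7 kPa.
Normally consolidated clay, so the full stress increment lies on the virgin compression line:
S_c = C_c·H/(1+e₀)·log₁₀(σ'_f/σ'_0) = 0.15×6.7/(1+1.1)×log₁₀(143.7/76.9)
    = 0.47857 × 0.27153 = 0.1299 m

S_c ≈ 0.13 m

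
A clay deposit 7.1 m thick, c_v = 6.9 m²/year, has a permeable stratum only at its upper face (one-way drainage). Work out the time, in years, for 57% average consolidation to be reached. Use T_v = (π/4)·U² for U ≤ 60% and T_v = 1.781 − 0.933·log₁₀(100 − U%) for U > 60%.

Drainage path length: H_d = H = 7.1 m (single drainage).
U ≤ 60%: T_v = (π/4)·U² = (π/4)×0.57² = 0.25518.
t = T_v·H_d²/c_v = 0.25518×7.1²/6.9 = 1.864 years.

t ≈ 1.86 years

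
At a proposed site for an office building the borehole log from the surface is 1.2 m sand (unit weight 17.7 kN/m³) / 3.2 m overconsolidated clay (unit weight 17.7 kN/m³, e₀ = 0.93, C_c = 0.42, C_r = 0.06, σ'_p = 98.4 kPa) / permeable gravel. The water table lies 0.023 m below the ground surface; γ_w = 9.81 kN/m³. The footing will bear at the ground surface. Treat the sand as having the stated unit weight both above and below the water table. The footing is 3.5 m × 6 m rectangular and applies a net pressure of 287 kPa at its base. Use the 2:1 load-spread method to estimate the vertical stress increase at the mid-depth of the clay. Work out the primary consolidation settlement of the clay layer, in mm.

S_c ≈ 151 mm

Mid-depth of clay below the ground surface: z = 1.2 + 3.2/2 = 2.8 m.
Total vertical stress at mid-clay: σ_v = 17.7×1.2 + 17.7×1.6 = 49.56 kPa.
Pore pressure: u = 9.81×(2.8 − 0.023) = 27.242 kPa.
Initial effective stress: σ'_0 = σ_v − u = 49.56 − 27.242 = 22.318 kPa.
Stress increase at mid-clay by the 2:1 spreading method:
Δσ = qBL/((B+z)(L+z)) = 287×3.5×6/((3.5+2.8)(6+2.8)) = 108.71 kPa
Final effective stress: σ'_f = 22.318 + 108.71 = 131.03 kPa.
σ'_f = 131.03 > σ'_p = 98.4 kPa, so the stress path crosses the preconsolidation pressure — recompression up to σ'_p, then virgin compression beyond:
S_c = H/(1+e₀)·[C_r·log₁₀(σ'_p/σ'_0) + C_c·log₁₀(σ'_f/σ'_p)]
    = 3.2/1.93 × [0.06×log₁₀(98.4/22.318) + 0.42×log₁₀(131.03/98.4)]
    = 1.658 × [0.03866 + 0.052238] = 0.1507 m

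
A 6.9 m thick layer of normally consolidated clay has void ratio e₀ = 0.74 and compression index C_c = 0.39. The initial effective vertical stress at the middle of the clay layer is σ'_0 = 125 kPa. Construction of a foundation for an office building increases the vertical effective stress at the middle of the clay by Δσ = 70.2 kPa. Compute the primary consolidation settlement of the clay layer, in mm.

Final effective stress: σ'_f = σ'_0 + Δσ = 125 + 70.2 = 195.2 kPa.
Normally consolidated clay, so the full stress increment lies on the virgin compression line:
S_c = C_c·H/(1+e₀)·log₁₀(σ'_f/σ'_0) = 0.39×6.9/(1+0.74)×log₁₀(195.2/125)
    = 1.5466 × 0.19357 = 0.2994 m

S_c ≈ 299 mm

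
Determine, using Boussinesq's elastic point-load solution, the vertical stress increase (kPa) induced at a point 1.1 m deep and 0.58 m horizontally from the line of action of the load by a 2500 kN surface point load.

Boussinesq vertical stress below a point load on an elastic half-space:
Δσ_z = 3P/(2πz²) · [1 + (r/z)²]^(−5/2)
r/z = 0.58/1.1 = 0.52727; [1+(r/z)²]^(−5/2) = 0.54158.
Δσ_z = 3×2500/(2π×1.1²) × 0.54158 = 986.5 × 0.54158 = 534.3 kPa

Δσ_z ≈ 534 kPa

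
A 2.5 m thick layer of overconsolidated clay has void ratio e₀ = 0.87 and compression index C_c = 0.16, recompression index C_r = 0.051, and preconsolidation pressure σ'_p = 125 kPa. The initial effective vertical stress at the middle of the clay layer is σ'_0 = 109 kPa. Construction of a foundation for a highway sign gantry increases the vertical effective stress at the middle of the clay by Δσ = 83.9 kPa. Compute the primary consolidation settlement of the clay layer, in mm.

S_c ≈ 44.4 mm

Final effective stress: σ'_f = 109 + 83.9 = 192.9 kPa.
σ'_f = 192.9 > σ'_p = 125 kPa, so the stress path crosses the preconsolidation pressure — recompression up to σ'_p, then virgin compression beyond:
S_c = H/(1+e₀)·[C_r·log₁₀(σ'_p/σ'_0) + C_c·log₁₀(σ'_f/σ'_p)]
    = 2.5/1.87 × [0.051×log₁₀(125/109) + 0.16×log₁₀(192.9/125)]
    = 1.3369 × [0.0030337 + 0.030148] = 0.04436 m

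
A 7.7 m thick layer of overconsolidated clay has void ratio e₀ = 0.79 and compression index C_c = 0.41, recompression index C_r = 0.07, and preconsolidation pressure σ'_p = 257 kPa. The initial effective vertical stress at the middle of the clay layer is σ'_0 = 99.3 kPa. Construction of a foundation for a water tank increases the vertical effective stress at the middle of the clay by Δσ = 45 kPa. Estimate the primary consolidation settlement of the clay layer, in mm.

S_c ≈ 48.9 mm

Final effective stress: σ'_f = 99.3 + 45 = 144.3 kPa.
σ'_f = 144.3 ≤ σ'_p = 257 kPa, so the clay remains overconsolidated and only the recompression index applies:
S_c = C_r·H/(1+e₀)·log₁₀(σ'_f/σ'_0) = 0.07×7.7/1.79×log₁₀(144.3/99.3)
    = 0.30112 × 0.16232 = 0.04888 m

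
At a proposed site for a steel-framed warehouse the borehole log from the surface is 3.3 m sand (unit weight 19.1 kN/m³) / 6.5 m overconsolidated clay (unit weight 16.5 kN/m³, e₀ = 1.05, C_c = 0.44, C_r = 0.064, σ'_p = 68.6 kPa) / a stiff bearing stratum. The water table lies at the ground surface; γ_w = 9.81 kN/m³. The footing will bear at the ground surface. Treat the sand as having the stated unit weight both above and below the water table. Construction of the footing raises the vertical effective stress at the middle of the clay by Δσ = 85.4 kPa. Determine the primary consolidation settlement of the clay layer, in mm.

S_c ≈ 446 mm

Mid-depth of clay below the ground surface: z = 3.3 + 6.5/2 = 6.55 m.
Total vertical stress at mid-clay: σ_v = 19.1×3.3 + 16.5×3.25 = 116.66 kPa.
Pore pressure: u = 9.81×(6.55 − 0) = 64.255 kPa.
Initial effective stress: σ'_0 = σ_v − u = 116.66 − 64.255 = 52.405 kPa.
Final effective stress: σ'_f = 52.405 + 85.4 = 137.81 kPa.
σ'_f = 137.81 > σ'_p = 68.6 kPa, so the stress path crosses the preconsolidation pressure — recompression up to σ'_p, then virgin compression beyond:
S_c = H/(1+e₀)·[C_r·log₁₀(σ'_p/σ'_0) + C_c·log₁₀(σ'_f/σ'_p)]
    = 6.5/2.05 × [0.064×log₁₀(68.6/52.405) + 0.44×log₁₀(137.81/68.6)]
    = 3.1707 × [0.0074849 + 0.1333] = 0.4464 m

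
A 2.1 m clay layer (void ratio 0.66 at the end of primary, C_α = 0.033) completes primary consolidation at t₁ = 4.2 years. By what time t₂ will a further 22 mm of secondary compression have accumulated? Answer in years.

t₂ ≈ 14.1 years

S_s = C_α·H/(1+e_p)·log₁₀(t₂/t₁) ⇒ log₁₀(t₂/t₁) = S_s·(1+e_p)/(C_α·H).
log₁₀(t₂/t₁) = 0.022 × (1+0.66) / (0.033×2.1) = 0.527
t₂ = t₁ × 10^0.527 = 4.2 × 3.365 = 14.13 years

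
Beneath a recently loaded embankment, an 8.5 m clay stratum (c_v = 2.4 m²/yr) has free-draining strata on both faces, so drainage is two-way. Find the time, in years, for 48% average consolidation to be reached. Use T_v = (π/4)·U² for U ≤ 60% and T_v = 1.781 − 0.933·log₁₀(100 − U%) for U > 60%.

Drainage path length: H_d = H/2 = 4.25 m (double drainage).
U ≤ 60%: T_v = (π/4)·U² = (π/4)×0.48² = 0.18096.
t = T_v·H_d²/c_v = 0.18096×4.25²/2.4 = 1.362 years.

t ≈ 1.36 years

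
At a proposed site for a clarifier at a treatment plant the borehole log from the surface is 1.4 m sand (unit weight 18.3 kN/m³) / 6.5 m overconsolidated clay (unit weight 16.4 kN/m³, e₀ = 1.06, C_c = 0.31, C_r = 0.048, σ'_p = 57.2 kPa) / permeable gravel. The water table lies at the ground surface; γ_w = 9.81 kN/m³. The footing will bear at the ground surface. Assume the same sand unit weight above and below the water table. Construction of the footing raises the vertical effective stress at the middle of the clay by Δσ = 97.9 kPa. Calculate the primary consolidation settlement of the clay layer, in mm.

Mid-depth of clay below the ground surface: z = 1.4 + 6.5/2 = 4.65 m.
Total vertical stress at mid-clay: σ_v = 18.3×1.4 + 16.4×3.25 = 78.92 kPa.
Pore pressure: u = 9.81×(4.65 − 0) = 45.617 kPa.
Initial effective stress: σ'_0 = σ_v − u = 78.92 − 45.617 = 33.303 kPa.
Final effective stress: σ'_f = 33.303 + 97.9 = 131.2 kPa.
σ'_f = 131.2 > σ'_p = 57.2 kPa, so the stress path crosses the preconsolidation pressure — recompression up to σ'_p, then virgin compression beyond:
S_c = H/(1+e₀)·[C_r·log₁₀(σ'_p/σ'_0) + C_c·log₁₀(σ'_f/σ'_p)]
    = 6.5/2.06 × [0.048×log₁₀(57.2/33.303) + 0.31×log₁₀(131.2/57.2)]
    = 3.1553 × [0.011276 + 0.11177] = 0.3882 m

S_c ≈ 388 mm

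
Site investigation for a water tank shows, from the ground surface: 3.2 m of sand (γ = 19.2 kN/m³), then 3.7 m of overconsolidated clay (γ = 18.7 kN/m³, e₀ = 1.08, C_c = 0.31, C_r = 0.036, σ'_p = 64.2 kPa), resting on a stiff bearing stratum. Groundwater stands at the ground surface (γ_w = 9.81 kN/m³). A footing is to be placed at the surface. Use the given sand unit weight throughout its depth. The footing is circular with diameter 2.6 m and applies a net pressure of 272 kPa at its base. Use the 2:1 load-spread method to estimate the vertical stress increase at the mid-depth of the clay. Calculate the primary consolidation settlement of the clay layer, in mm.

S_c ≈ 55.3 mm

Mid-depth of clay below the ground surface: z = 3.2 + 3.7/2 = 5.05 m.
Total vertical stress at mid-clay: σ_v = 19.2×3.2 + 18.7×1.85 = 96.035 kPa.
Pore pressure: u = 9.81×(5.05 − 0) = 49.541 kPa.
Initial effective stress: σ'_0 = σ_v − u = 96.035 − 49.541 = 46.494 kPa.
Stress increase at mid-clay by the 2:1 spreading method:
Δσ ≈ qD²/(D+z)² = 272×2.6²/(2.6+5.05)² = 31.419 kPa
Final effective stress: σ'_f = 46.494 + 31.419 = 77.913 kPa.
σ'_f = 77.913 > σ'_p = 64.2 kPa, so the stress path crosses the preconsolidation pressure — recompression up to σ'_p, then virgin compression beyond:
S_c = H/(1+e₀)·[C_r·log₁₀(σ'_p/σ'_0) + C_c·log₁₀(σ'_f/σ'_p)]
    = 3.7/2.08 × [0.036×log₁₀(64.2/46.494) + 0.31×log₁₀(77.913/64.2)]
    = 1.7788 × [0.005045 + 0.026063] = 0.05533 m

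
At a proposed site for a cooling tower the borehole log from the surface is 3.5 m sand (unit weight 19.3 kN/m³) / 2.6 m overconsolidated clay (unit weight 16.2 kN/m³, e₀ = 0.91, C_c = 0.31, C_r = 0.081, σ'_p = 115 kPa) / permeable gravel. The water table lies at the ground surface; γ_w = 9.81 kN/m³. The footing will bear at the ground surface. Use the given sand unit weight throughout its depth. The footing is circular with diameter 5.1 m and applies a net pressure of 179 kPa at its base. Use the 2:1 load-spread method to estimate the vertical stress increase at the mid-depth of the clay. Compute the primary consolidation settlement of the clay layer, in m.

S_c ≈ 0.0365 m

Mid-depth of clay below the ground surface: z = 3.5 + 2.6/2 = 4.8 m.
Total vertical stress at mid-clay: σ_v = 19.3×3.5 + 16.2×1.3 = 88.61 kPa.
Pore pressure: u = 9.81×(4.8 − 0) = 47.088 kPa.
Initial effective stress: σ'_0 = σ_v − u = 88.61 − 47.088 = 41.522 kPa.
Stress increase at mid-clay by the 2:1 spreading method:
Δσ ≈ qD²/(D+z)² = 179×5.1²/(5.1+4.8)² = 47.503 kPa
Final effective stress: σ'_f = 41.522 + 47.503 = 89.025 kPa.
σ'_f = 89.025 ≤ σ'_p = 115 kPa, so the clay remains overconsolidated and only the recompression index applies:
S_c = C_r·H/(1+e₀)·log₁₀(σ'_f/σ'_0) = 0.081×2.6/1.91×log₁₀(89.025/41.522)
    = 0.11027 × 0.33123 = 0.03652 m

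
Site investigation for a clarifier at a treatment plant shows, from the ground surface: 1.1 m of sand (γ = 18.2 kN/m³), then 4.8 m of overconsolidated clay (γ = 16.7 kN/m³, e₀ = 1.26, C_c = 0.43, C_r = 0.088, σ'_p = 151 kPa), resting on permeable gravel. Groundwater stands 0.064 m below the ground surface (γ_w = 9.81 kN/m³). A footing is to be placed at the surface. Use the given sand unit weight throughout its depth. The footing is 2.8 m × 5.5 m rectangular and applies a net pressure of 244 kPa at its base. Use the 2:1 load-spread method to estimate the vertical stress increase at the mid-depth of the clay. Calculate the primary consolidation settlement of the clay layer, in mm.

Mid-depth of clay below the ground surface: z = 1.1 + 4.8/2 = 3.5 m.
Total vertical stress at mid-clay: σ_v = 18.2×1.1 + 16.7×2.4 = 60.1 kPa.
Pore pressure: u = 9.81×(3.5 − 0.064) = 33.707 kPa.
Initial effective stress: σ'_0 = σ_v − u = 60.1 − 33.707 = 26.393 kPa.
Stress increase at mid-clay by the 2:1 spreading method:
Δσ = qBL/((B+z)(L+z)) = 244×2.8×5.5/((2.8+3.5)(5.5+3.5)) = 66.272 kPa
Final effective stress: σ'_f = 26.393 + 66.272 = 92.665 kPa.
σ'_f = 92.665 ≤ σ'_p = 151 kPa, so the clay remains overconsolidated and only the recompression index applies:
S_c = C_r·H/(1+e₀)·log₁₀(σ'_f/σ'_0) = 0.088×4.8/2.26×log₁₀(92.665/26.393)
    = 0.1869 × 0.54543 = 0.1019 m

S_c ≈ 102 mm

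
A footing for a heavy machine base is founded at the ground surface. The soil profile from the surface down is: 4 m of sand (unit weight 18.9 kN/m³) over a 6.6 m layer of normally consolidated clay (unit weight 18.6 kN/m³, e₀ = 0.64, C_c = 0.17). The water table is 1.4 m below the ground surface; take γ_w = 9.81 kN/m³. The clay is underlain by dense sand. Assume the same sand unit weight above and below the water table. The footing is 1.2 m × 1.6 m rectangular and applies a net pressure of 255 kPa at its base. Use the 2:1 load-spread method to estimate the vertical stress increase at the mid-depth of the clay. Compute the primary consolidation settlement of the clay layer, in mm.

S_c ≈ 23.4 mm

Mid-depth of clay below the ground surface: z = 4 + 6.6/2 = 7.3 m.
Total vertical stress at mid-clay: σ_v = 18.9×4 + 18.6×3.3 = 136.98 kPa.
Pore pressure: u = 9.81×(7.3 − 1.4) = 57.879 kPa.
Initial effective stress: σ'_0 = σ_v − u = 136.98 − 57.879 = 79.101 kPa.
Stress increase at mid-clay by the 2:1 spreading method:
Δσ = qBL/((B+z)(L+z)) = 255×1.2×1.6/((1.2+7.3)(1.6+7.3)) = 6.4719 kPa
Final effective stress: σ'_f = σ'_0 + Δσ = 79.101 + 6.4719 = 85.573 kPa.
Normally consolidated clay, so the full stress increment lies on the virgin compression line:
S_c = C_c·H/(1+e₀)·log₁₀(σ'_f/σ'_0) = 0.17×6.6/(1+0.64)×log₁₀(85.573/79.101)
    = 0.68415 × 0.034155 = 0.02337 m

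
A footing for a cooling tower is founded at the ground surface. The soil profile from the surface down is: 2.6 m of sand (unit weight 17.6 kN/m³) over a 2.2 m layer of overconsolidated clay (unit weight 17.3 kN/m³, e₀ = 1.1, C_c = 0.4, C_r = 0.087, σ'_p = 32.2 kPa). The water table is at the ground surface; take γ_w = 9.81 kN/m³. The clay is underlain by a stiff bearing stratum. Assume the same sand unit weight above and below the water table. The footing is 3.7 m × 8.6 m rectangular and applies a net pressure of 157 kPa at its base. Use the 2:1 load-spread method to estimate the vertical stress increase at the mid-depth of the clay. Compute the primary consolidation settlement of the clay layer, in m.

S_c ≈ 0.178 m

Mid-depth of clay below the ground surface: z = 2.6 + 2.2/2 = 3.7 m.
Total vertical stress at mid-clay: σ_v = 17.6×2.6 + 17.3×1.1 = 64.79 kPa.
Pore pressure: u = 9.81×(3.7 − 0) = 36.297 kPa.
Initial effective stress: σ'_0 = σ_v − u = 64.79 − 36.297 = 28.493 kPa.
Stress increase at mid-clay by the 2:1 spreading method:
Δσ = qBL/((B+z)(L+z)) = 157×3.7×8.6/((3.7+3.7)(8.6+3.7)) = 54.886 kPa
Final effective stress: σ'_f = 28.493 + 54.886 = 83.379 kPa.
σ'_f = 83.379 > σ'_p = 32.2 kPa, so the stress path crosses the preconsolidation pressure — recompression up to σ'_p, then virgin compression beyond:
S_c = H/(1+e₀)·[C_r·log₁₀(σ'_p/σ'_0) + C_c·log₁₀(σ'_f/σ'_p)]
    = 2.2/2.1 × [0.087×log₁₀(32.2/28.493) + 0.4×log₁₀(83.379/32.2)]
    = 1.0476 × [0.0046212 + 0.16528] = 0.178 m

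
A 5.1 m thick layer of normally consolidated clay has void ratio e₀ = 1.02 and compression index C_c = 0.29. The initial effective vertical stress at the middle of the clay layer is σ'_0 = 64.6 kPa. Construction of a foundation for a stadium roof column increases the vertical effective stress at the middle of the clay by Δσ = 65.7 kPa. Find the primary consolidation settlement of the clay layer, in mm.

Final effective stress: σ'_f = σ'_0 + Δσ = 64.6 + 65.7 = 130.3 kPa.
Normally consolidated clay, so the full stress increment lies on the virgin compression line:
S_c = C_c·H/(1+e₀)·log₁₀(σ'_f/σ'_0) = 0.29×5.1/(1+1.02)×log₁₀(130.3/64.6)
    = 0.73218 × 0.30471 = 0.2231 m

S_c ≈ 223 mm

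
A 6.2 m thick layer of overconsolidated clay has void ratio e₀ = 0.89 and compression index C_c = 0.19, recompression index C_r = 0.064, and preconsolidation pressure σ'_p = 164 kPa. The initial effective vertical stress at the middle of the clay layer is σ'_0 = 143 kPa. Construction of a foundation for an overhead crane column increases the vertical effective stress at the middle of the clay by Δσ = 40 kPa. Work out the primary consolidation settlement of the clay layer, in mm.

S_c ≈ 42.2 mm

Final effective stress: σ'_f = 143 + 40 = 183 kPa.
σ'_f = 183 > σ'_p = 164 kPa, so the stress path crosses the preconsolidation pressure — recompression up to σ'_p, then virgin compression beyond:
S_c = H/(1+e₀)·[C_r·log₁₀(σ'_p/σ'_0) + C_c·log₁₀(σ'_f/σ'_p)]
    = 6.2/1.89 × [0.064×log₁₀(164/143) + 0.19×log₁₀(183/164)]
    = 3.2804 × [0.0038085 + 0.0090454] = 0.04217 m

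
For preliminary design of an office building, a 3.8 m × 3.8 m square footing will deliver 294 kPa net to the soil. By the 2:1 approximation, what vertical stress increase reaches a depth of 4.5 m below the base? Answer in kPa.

Δσ_z ≈ 61.6 kPa

By the 2:1 method the load spreads at 1 horizontal : 2 vertical, so at depth z the loaded area has grown by z in each plan dimension:
Δσ = qBL/((B+z)(L+z)) = 294×3.8×3.8/((3.8+4.5)(3.8+4.5)) = 61.625 kPa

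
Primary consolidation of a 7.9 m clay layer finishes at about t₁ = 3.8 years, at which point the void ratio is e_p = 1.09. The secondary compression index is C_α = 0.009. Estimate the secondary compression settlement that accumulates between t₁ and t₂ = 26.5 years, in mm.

S_s ≈ 28.7 mm

Secondary compression: S_s = C_α·H/(1+e_p)·log₁₀(t₂/t₁)
S_s = 0.009×7.9/(1+1.09)×log₁₀(26.5/3.8)
    = 0.03402 × 0.8435 = 0.02869 m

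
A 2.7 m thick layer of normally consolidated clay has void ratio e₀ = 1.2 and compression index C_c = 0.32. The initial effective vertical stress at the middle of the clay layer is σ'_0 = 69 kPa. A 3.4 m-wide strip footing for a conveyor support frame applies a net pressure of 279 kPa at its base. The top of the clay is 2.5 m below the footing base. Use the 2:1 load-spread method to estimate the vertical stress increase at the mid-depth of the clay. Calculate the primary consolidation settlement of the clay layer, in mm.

S_c ≈ 181 mm

Mid-depth of clay below the footing base: z = 2.5 + 2.7/2 = 3.85 m.
Stress increase at mid-clay by the 2:1 spreading method:
Δσ = qB/(B+z) = 279×3.4/(3.4+3.85) = 130.84 kPa
Final effective stress: σ'_f = σ'_0 + Δσ = 69 + 130.84 = 199.84 kPa.
Normally consolidated clay, so the full stress increment lies on the virgin compression line:
S_c = C_c·H/(1+e₀)·log₁₀(σ'_f/σ'_0) = 0.32×2.7/(1+1.2)×log₁₀(199.84/69)
    = 0.39273 × 0.46183 = 0.1814 m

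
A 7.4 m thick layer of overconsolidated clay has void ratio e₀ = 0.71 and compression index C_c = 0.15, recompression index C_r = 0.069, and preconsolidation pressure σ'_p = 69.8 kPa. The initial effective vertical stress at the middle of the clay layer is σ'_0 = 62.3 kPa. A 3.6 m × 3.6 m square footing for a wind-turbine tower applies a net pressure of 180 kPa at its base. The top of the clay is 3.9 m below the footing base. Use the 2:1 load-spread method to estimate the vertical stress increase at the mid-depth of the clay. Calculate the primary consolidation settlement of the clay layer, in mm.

Mid-depth of clay below the footing base: z = 3.9 + 7.4/2 = 7.6 m.
Stress increase at mid-clay by the 2:1 spreading method:
Δσ = qBL/((B+z)(L+z)) = 180×3.6×3.6/((3.6+7.6)(3.6+7.6)) = 18.597 kPa
Final effective stress: σ'_f = 62.3 + 18.597 = 80.897 kPa.
σ'_f = 80.897 > σ'_p = 69.8 kPa, so the stress path crosses the preconsolidation pressure — recompression up to σ'_p, then virgin compression beyond:
S_c = H/(1+e₀)·[C_r·log₁₀(σ'_p/σ'_0) + C_c·log₁₀(σ'_f/σ'_p)]
    = 7.4/1.71 × [0.069×log₁₀(69.8/62.3) + 0.15×log₁₀(80.897/69.8)]
    = 4.3275 × [0.0034063 + 0.0096115] = 0.05633 m

S_c ≈ 56.3 mm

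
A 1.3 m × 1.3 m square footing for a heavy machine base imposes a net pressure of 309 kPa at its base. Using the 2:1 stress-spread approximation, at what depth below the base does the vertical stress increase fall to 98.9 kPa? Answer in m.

z ≈ 0.998 m

2:1 spreading — at depth z the loaded area has grown by z in each plan dimension:
qB²/(B+z)² = Δσ_z ⇒ z = B(√(q/Δσ_z) − 1) = 1.3×(√(309/98.9) − 1) = 0.9979 m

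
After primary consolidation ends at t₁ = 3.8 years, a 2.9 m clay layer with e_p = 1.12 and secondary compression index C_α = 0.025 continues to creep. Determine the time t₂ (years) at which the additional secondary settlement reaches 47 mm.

S_s = C_α·H/(1+e_p)·log₁₀(t₂/t₁) ⇒ log₁₀(t₂/t₁) = S_s·(1+e_p)/(C_α·H).
log₁₀(t₂/t₁) = 0.047 × (1+1.12) / (0.025×2.9) = 1.374
t₂ = t₁ × 10^1.374 = 3.8 × 23.68 = 89.98 years

t₂ ≈ 90 years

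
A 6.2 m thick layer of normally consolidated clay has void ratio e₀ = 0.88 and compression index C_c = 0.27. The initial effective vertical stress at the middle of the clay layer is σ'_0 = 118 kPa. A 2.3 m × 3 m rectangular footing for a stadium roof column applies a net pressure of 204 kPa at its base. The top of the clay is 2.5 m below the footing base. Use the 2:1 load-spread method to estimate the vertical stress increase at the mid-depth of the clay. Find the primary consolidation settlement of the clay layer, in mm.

Mid-depth of clay below the footing base: z = 2.5 + 6.2/2 = 5.6 m.
Stress increase at mid-clay by the 2:1 spreading method:
Δσ = qBL/((B+z)(L+z)) = 204×2.3×3/((2.3+5.6)(3+5.6)) = 20.718 kPa
Final effective stress: σ'_f = σ'_0 + Δσ = 118 + 20.718 = 138.72 kPa.
Normally consolidated clay, so the full stress increment lies on the virgin compression line:
S_c = C_c·H/(1+e₀)·log₁₀(σ'_f/σ'_0) = 0.27×6.2/(1+0.88)×log₁₀(138.72/118)
    = 0.89043 × 0.070257 = 0.06256 m

S_c ≈ 62.6 mm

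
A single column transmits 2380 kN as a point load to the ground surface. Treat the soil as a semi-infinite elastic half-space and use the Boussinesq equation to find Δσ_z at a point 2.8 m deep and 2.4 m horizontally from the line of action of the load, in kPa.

Boussinesq vertical stress below a point load on an elastic half-space:
Δσ_z = 3P/(2πz²) · [1 + (r/z)²]^(−5/2)
r/z = 2.4/2.8 = 0.85714; [1+(r/z)²]^(−5/2) = 0.25231.
Δσ_z = 3×2380/(2π×2.8²) × 0.25231 = 144.94 × 0.25231 = 36.57 kPa

Δσ_z ≈ 36.6 kPa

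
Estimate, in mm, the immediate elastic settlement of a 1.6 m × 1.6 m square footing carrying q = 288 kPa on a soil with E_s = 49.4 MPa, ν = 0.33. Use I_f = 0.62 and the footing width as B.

Immediate (elastic) settlement: S_e = q·B·(1−ν²)/E_s · I_f.
E_s = 49.4 MPa = 49400 kPa.
S_e = 288 × 1.6 × (1 − 0.33²) / 49400 × 0.62
    = 288 × 1.6 × 0.8911 / 49400 × 0.62
    = 0.005154 m = 5.154 mm

S_e ≈ 5.15 mm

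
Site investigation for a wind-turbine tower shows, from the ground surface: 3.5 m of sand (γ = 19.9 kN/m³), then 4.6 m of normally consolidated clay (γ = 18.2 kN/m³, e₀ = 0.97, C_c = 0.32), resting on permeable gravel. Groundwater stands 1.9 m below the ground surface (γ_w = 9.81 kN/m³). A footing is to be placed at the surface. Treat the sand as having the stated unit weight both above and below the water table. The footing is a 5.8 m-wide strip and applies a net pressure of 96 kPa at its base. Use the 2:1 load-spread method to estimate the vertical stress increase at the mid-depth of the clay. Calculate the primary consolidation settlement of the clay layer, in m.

Mid-depth of clay below the ground surface: z = 3.5 + 4.6/2 = 5.8 m.
Total vertical stress at mid-clay: σ_v = 19.9×3.5 + 18.2×2.3 = 111.51 kPa.
Pore pressure: u = 9.81×(5.8 − 1.9) = 38.259 kPa.
Initial effective stress: σ'_0 = σ_v − u = 111.51 − 38.259 = 73.251 kPa.
Stress increase at mid-clay by the 2:1 spreading method:
Δσ = qB/(B+z) = 96×5.8/(5.8+5.8) = 48 kPa
Final effective stress: σ'_f = σ'_0 + Δσ = 73.251 + 48 = 121.25 kPa.
Normally consolidated clay, so the full stress increment lies on the virgin compression line:
S_c = C_c·H/(1+e₀)·log₁₀(σ'_f/σ'_0) = 0.32×4.6/(1+0.97)×log₁₀(121.25/73.251)
    = 0.74721 × 0.21887 = 0.1635 m

S_c ≈ 0.164 m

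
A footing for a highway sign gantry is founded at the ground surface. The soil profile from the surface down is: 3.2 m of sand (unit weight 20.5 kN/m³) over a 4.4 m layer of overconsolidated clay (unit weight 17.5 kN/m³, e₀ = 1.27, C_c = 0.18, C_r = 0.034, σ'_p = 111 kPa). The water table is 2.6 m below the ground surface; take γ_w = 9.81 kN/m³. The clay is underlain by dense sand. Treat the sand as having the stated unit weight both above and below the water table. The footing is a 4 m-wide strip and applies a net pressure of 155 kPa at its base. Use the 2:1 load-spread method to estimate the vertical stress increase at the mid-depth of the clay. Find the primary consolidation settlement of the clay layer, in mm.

Mid-depth of clay below the ground surface: z = 3.2 + 4.4/2 = 5.4 m.
Total vertical stress at mid-clay: σ_v = 20.5×3.2 + 17.5×2.2 = 104.1 kPa.
Pore pressure: u = 9.81×(5.4 − 2.6) = 27.468 kPa.
Initial effective stress: σ'_0 = σ_v − u = 104.1 − 27.468 = 76.632 kPa.
Stress increase at mid-clay by the 2:1 spreading method:
Δσ = qB/(B+z) = 155×4/(4+5.4) = 65.957 kPa
Final effective stress: σ'_f = 76.632 + 65.957 = 142.59 kPa.
σ'_f = 142.59 > σ'_p = 111 kPa, so the stress path crosses the preconsolidation pressure — recompression up to σ'_p, then virgin compression beyond:
S_c = H/(1+e₀)·[C_r·log₁₀(σ'_p/σ'_0) + C_c·log₁₀(σ'_f/σ'_p)]
    = 4.4/2.27 × [0.034×log₁₀(111/76.632) + 0.18×log₁₀(142.59/111)]
    = 1.9383 × [0.005471 + 0.019578] = 0.04855 m

S_c ≈ 48.6 mm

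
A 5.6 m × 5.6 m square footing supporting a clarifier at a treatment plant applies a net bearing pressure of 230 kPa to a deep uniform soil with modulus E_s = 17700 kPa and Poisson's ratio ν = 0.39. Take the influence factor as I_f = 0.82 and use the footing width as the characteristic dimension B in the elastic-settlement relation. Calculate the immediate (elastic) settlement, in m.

Immediate (elastic) settlement: S_e = q·B·(1−ν²)/E_s · I_f.
S_e = 230 × 5.6 × (1 − 0.39²) / 17700 × 0.82
    = 230 × 5.6 × 0.8479 / 17700 × 0.82
    = 0.05059 m

S_e ≈ 0.0506 m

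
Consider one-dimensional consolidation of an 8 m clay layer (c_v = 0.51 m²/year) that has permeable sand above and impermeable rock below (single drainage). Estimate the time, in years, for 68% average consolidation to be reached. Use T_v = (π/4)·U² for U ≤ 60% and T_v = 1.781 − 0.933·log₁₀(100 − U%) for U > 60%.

t ≈ 47.3 years

Drainage path length: H_d = H = 8 m (single drainage).
U > 60%: T_v = 1.781 − 0.933·log₁₀(100 − 68) = 0.3767.
t = T_v·H_d²/c_v = 0.3767×8²/0.51 = 47.27 years.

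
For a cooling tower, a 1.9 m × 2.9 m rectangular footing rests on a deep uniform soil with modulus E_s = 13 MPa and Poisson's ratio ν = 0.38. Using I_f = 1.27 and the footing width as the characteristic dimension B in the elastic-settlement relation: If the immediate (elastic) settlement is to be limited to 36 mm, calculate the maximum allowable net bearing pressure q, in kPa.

q ≈ 227 kPa

E_s = 13 MPa = 13000 kPa.
S_e = q·B·(1−ν²)/E_s · I_f  ⇒  q = S_e·E_s / (B·(1−ν²)·I_f).
q = 0.036 × 13000 / (1.9 × 0.8556 × 1.27) = 226.7 kPa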